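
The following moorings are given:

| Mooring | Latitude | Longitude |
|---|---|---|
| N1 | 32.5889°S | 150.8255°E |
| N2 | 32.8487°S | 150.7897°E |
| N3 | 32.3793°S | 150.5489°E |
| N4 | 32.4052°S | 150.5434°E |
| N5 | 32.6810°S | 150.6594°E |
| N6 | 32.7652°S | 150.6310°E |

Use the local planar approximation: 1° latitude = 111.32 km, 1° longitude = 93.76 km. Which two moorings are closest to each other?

Pairwise distances:
N1–N2: √((-0.2598·111.32)² + (-0.0358·93.76)²) = √(836.420539 + 11.266817) = 29.1151 km
N1–N3: √((0.2096·111.32)² + (-0.2766·93.76)²) = √(544.413583 + 672.573186) = 34.8853 km
N1–N4: √((0.1837·111.32)² + (-0.2821·93.76)²) = √(418.181396 + 699.586418) = 33.4330 km
N1–N5: √((-0.0921·111.32)² + (-0.1661·93.76)²) = √(105.115233 + 242.535024) = 18.6454 km
N1–N6: √((-0.1763·111.32)² + (-0.1945·93.76)²) = √(385.168729 + 332.563367) = 26.7905 km
N2–N3: √((0.4694·111.32)² + (-0.2408·93.76)²) = √(2730.439549 + 509.739352) = 56.9226 km
N2–N4: √((0.4435·111.32)² + (-0.2463·93.76)²) = √(2437.438371 + 533.290713) = 54.5044 km
N2–N5: √((0.1677·111.32)² + (-0.1303·93.76)²) = √(348.507814 + 149.253330) = 22.3106 km
N2–N6: √((0.0835·111.32)² + (-0.1587·93.76)²) = √(86.401115 + 221.405829) = 17.5444 km
N3–N4: √((-0.0259·111.32)² + (-0.0055·93.76)²) = √(8.312773 + 0.265926) = 2.9289 km
N3–N5: √((-0.3017·111.32)² + (0.1105·93.76)²) = √(1127.968615 + 107.339546) = 35.1470 km
N3–N6: √((-0.3859·111.32)² + (0.0821·93.76)²) = √(1845.423100 + 59.254524) = 43.6426 km
N4–N5: √((-0.2758·111.32)² + (0.1160·93.76)²) = √(942.616243 + 118.290856) = 32.5716 km
N4–N6: √((-0.3600·111.32)² + (0.0876·93.76)²) = √(1606.021655 + 67.459545) = 40.9082 km
N5–N6: √((-0.0842·111.32)² + (-0.0284·93.76)²) = √(87.855828 + 7.090419) = 9.7440 km
Closest pair: N3–N4 at 2.9289 km.

N3 and N4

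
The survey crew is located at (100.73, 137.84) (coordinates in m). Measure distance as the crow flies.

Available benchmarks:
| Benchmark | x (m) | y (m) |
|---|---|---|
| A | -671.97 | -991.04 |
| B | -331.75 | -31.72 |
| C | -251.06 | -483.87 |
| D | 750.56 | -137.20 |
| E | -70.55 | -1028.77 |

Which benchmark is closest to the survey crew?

Distances from (100.73, 137.84):
A: √((-772.70)² + (-1128.88)²) = √(597065.2900 + 1274370.0544) = 1368.00 m
B: √((-432.48)² + (-169.56)²) = √(187038.9504 + 28750.5936) = 464.53 m
C: √((-351.79)² + (-621.71)²) = √(123756.2041 + 386523.3241) = 714.34 m
D: √((649.83)² + (-275.04)²) = √(422279.0289 + 75647.0016) = 705.64 m
E: √((-171.28)² + (-1166.61)²) = √(29336.8384 + 1360978.8921) = 1179.12 m
Minimum: B at 464.53 m.

B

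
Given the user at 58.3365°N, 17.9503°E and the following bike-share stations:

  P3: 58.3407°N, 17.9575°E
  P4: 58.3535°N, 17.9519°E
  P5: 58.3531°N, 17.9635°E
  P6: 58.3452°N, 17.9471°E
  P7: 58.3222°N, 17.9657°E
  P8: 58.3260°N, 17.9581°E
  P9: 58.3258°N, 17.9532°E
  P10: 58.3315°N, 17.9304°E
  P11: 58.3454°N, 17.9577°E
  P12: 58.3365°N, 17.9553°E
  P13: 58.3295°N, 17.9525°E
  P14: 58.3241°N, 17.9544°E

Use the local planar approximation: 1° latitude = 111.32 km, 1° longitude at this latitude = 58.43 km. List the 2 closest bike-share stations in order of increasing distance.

Distances from 58.3365°N, 17.9503°E:
P3: 0.6290 km
P4: 1.8947 km
P5: 2.0024 km
P6: 0.9864 km
P7: 1.8286 km
P8: 1.2546 km
P9: 1.2031 km
P10: 1.2891 km
P11: 1.0810 km
P12: 0.2922 km
P13: 0.7898 km
P14: 1.4010 km
Sorted: P12 (0.2922 km) < P3 (0.6290 km) < P13 (0.7898 km) < P6 (0.9864 km) < …

P12, P3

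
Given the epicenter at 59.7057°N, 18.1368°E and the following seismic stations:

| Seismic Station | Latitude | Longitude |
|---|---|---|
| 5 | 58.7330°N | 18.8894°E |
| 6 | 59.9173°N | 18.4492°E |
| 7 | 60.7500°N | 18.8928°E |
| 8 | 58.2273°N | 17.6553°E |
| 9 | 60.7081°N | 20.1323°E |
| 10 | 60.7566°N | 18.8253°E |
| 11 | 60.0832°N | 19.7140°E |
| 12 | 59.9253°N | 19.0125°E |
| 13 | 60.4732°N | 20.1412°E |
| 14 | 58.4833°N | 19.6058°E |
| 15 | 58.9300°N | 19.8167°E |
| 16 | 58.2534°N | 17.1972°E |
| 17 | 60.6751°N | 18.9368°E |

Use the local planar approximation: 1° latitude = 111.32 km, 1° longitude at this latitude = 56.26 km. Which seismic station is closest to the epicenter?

Distances from 59.7057°N, 18.1368°E:
5: 116.2650 km
6: 29.3897 km
7: 123.7878 km
8: 166.7900 km
9: 158.2894 km
10: 123.2322 km
11: 98.1812 km
12: 54.9984 km
13: 141.4786 km
14: 159.2088 km
15: 128.0189 km
16: 170.0929 km
17: 116.9233 km
Minimum: 6 at 29.3897 km.

6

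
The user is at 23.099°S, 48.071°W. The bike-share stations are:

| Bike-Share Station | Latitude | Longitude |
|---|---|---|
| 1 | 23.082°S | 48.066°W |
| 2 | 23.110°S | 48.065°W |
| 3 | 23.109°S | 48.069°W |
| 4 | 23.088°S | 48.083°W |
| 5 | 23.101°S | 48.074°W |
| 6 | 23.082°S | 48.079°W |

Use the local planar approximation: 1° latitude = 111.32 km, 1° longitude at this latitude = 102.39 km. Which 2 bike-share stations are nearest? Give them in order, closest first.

5, 3

Distances from 23.099°S, 48.071°W:
1: √((0.017·111.32)² + (0.005·102.39)²) = √(3.58133 + 0.26209) = 1.960 km
2: √((-0.011·111.32)² + (0.006·102.39)²) = √(1.49945 + 0.37741) = 1.370 km
3: √((-0.010·111.32)² + (0.002·102.39)²) = √(1.23921 + 0.04193) = 1.132 km
4: √((0.011·111.32)² + (-0.012·102.39)²) = √(1.49945 + 1.50965) = 1.735 km
5: √((-0.002·111.32)² + (-0.003·102.39)²) = √(0.04957 + 0.09435) = 0.379 km
6: √((0.017·111.32)² + (-0.008·102.39)²) = √(3.58133 + 0.67096) = 2.062 km
Sorted: 5 (0.379 km) < 3 (1.132 km) < 2 (1.370 km) < 4 (1.735 km) < …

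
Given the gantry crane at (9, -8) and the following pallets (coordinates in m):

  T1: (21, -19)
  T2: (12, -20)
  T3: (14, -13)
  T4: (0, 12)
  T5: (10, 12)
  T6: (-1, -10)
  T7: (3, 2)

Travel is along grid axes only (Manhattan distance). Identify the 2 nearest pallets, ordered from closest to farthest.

T3, T6

Distances from (9, -8):
T1: |12| + |-11| = 12 + 11 = 23 m
T2: |3| + |-12| = 3 + 12 = 15 m
T3: |5| + |-5| = 5 + 5 = 10 m
T4: |-9| + |20| = 9 + 20 = 29 m
T5: |1| + |20| = 1 + 20 = 21 m
T6: |-10| + |-2| = 10 + 2 = 12 m
T7: |-6| + |10| = 6 + 10 = 16 m
Sorted: T3 (10 m) < T6 (12 m) < T2 (15 m) < T7 (16 m) < …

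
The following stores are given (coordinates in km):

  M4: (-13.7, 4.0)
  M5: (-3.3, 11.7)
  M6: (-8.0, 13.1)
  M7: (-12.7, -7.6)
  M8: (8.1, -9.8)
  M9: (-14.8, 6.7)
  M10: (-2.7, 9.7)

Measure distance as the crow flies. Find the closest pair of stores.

Pairwise distances:
M4–M5: 12.94 km
M4–M6: 10.74 km
M4–M7: 11.64 km
M4–M8: 25.80 km
M4–M9: 2.92 km
M4–M10: 12.39 km
M5–M6: 4.90 km
M5–M7: 21.47 km
M5–M8: 24.34 km
M5–M9: 12.54 km
M5–M10: 2.09 km
M6–M7: 21.23 km
M6–M8: 27.99 km
M6–M9: 9.34 km
M6–M10: 6.30 km
M7–M8: 20.92 km
M7–M9: 14.45 km
M7–M10: 19.98 km
M8–M9: 28.23 km
M8–M10: 22.29 km
M9–M10: 12.47 km
Closest pair: M5–M10 at 2.09 km.

M5 and M10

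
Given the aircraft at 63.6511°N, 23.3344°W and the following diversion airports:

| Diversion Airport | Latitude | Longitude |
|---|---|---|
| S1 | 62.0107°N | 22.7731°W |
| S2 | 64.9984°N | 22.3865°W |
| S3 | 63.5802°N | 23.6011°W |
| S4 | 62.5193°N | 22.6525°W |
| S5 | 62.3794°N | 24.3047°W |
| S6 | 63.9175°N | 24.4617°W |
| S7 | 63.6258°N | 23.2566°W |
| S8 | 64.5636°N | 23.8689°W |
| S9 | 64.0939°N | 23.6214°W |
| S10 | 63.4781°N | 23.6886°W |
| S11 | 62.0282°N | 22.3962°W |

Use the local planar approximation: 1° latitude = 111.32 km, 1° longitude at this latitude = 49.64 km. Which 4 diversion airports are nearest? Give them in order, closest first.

Distances from 63.6511°N, 23.3344°W:
S1: 184.7228 km
S2: 157.1893 km
S3: 15.4131 km
S4: 130.4598 km
S5: 149.5352 km
S6: 63.3316 km
S7: 4.7799 km
S8: 104.9875 km
S9: 51.3100 km
S10: 26.0774 km
S11: 186.5676 km
Sorted: S7 (4.7799 km) < S3 (15.4131 km) < S10 (26.0774 km) < S9 (51.3100 km) < S6 (63.3316 km) < S8 (104.9875 km) < …

S7, S3, S10, S9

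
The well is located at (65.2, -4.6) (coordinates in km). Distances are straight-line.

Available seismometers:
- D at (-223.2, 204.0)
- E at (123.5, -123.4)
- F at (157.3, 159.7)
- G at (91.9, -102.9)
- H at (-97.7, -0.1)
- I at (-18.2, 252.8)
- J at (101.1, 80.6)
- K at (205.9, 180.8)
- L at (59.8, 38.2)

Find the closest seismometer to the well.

L

Distances from (65.2, -4.6):
D: √((-288.4)² + (208.6)²) = √(83174.560 + 43513.960) = 355.9 km
E: √((58.3)² + (-118.8)²) = √(3398.890 + 14113.440) = 132.3 km
F: √((92.1)² + (164.3)²) = √(8482.410 + 26994.490) = 188.4 km
G: √((26.7)² + (-98.3)²) = √(712.890 + 9662.890) = 101.9 km
H: √((-162.9)² + (4.5)²) = √(26536.410 + 20.250) = 163.0 km
I: √((-83.4)² + (257.4)²) = √(6955.560 + 66254.760) = 270.6 km
J: √((35.9)² + (85.2)²) = √(1288.810 + 7259.040) = 92.5 km
K: √((140.7)² + (185.4)²) = √(19796.490 + 34373.160) = 232.7 km
L: √((-5.4)² + (42.8)²) = √(29.160 + 1831.840) = 43.1 km
Minimum: L at 43.1 km.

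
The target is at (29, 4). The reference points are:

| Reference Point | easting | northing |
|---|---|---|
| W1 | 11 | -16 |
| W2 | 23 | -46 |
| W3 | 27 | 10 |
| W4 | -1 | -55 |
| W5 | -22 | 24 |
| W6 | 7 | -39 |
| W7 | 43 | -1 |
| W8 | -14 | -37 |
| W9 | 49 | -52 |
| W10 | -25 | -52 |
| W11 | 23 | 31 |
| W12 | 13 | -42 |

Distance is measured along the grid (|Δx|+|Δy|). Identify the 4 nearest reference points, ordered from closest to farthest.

Distances from (29, 4):
W1: 38
W2: 56
W3: 8
W4: 89
W5: 71
W6: 65
W7: 19
W8: 84
W9: 76
W10: 110
W11: 33
W12: 62
Sorted: W3 (8) < W7 (19) < W11 (33) < W1 (38) < W2 (56) < W12 (62) < …

W3, W7, W11, W1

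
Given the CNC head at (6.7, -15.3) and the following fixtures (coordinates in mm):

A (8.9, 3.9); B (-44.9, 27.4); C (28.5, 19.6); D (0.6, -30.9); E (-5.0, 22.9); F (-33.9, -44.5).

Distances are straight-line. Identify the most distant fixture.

B

Distances from (6.7, -15.3):
A: 19.3 mm
B: 67.0 mm
C: 41.1 mm
D: 16.8 mm
E: 40.0 mm
F: 50.0 mm
Maximum: B at 67.0 mm.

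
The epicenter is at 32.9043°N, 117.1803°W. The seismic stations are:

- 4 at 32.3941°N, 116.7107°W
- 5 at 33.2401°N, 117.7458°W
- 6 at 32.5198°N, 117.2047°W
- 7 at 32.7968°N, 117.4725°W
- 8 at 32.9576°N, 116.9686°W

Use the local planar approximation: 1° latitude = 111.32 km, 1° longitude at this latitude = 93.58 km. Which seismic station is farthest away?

4

Distances from 32.9043°N, 117.1803°W:
4: √((-0.5102·111.32)² + (0.4696·93.58)²) = √(3225.724731 + 1931.177791) = 71.8116 km
5: √((0.3358·111.32)² + (-0.5655·93.58)²) = √(1397.358300 + 2800.472422) = 64.7907 km
6: √((-0.3845·111.32)² + (-0.0244·93.58)²) = √(1832.057430 + 5.213696) = 42.8634 km
7: √((-0.1075·111.32)² + (-0.2922·93.58)²) = √(143.206696 + 747.698492) = 29.8480 km
8: √((0.0533·111.32)² + (0.2117·93.58)²) = √(35.204713 + 392.471204) = 20.6803 km
Maximum: 4 at 71.8116 km.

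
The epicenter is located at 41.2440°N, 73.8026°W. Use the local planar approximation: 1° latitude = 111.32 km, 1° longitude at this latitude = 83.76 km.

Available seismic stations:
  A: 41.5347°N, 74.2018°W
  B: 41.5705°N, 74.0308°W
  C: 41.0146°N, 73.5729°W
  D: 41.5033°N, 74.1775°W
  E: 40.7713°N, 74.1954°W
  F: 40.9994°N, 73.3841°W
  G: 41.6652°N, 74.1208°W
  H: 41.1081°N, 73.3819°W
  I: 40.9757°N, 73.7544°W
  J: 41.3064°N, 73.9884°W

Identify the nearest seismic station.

J

Distances from 41.2440°N, 73.8026°W:
A: √((0.2907·111.32)² + (-0.3992·83.76)²) = √(1047.216458 + 1118.032434) = 46.5322 km
B: √((0.3265·111.32)² + (-0.2282·83.76)²) = √(1321.030262 + 365.346219) = 41.0655 km
C: √((-0.2294·111.32)² + (0.2297·83.76)²) = √(652.128563 + 370.164979) = 31.9733 km
D: √((0.2593·111.32)² + (-0.3749·83.76)²) = √(833.204159 + 986.061990) = 42.6529 km
E: √((-0.4727·111.32)² + (-0.3928·83.76)²) = √(2768.965852 + 1082.471063) = 62.0599 km
F: √((-0.2446·111.32)² + (0.4185·83.76)²) = √(741.411470 + 1228.752069) = 44.3865 km
G: √((0.4212·111.32)² + (-0.3182·83.76)²) = √(2198.483044 + 710.352132) = 53.9336 km
H: √((-0.1359·111.32)² + (0.4207·83.76)²) = √(228.868123 + 1241.704804) = 38.3480 km
I: √((-0.2683·111.32)² + (0.0482·83.76)²) = √(892.047008 + 16.299242) = 30.1388 km
J: √((0.0624·111.32)² + (-0.1858·83.76)²) = √(48.252028 + 242.194768) = 17.0425 km
Minimum: J at 17.0425 km.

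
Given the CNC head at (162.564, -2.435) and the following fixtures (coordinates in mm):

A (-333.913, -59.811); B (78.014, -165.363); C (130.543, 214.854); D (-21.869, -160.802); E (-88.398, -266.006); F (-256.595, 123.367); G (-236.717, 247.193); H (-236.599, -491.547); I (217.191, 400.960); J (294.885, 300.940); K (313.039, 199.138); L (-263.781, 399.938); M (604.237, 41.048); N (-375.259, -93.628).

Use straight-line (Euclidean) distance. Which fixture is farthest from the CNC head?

Distances from (162.564, -2.435):
A: 499.781 mm
B: 183.560 mm
C: 219.636 mm
D: 243.096 mm
E: 363.939 mm
F: 437.630 mm
G: 470.892 mm
H: 631.317 mm
I: 407.077 mm
J: 330.976 mm
K: 251.544 mm
L: 586.237 mm
M: 443.808 mm
N: 545.500 mm
Maximum: H at 631.317 mm.

H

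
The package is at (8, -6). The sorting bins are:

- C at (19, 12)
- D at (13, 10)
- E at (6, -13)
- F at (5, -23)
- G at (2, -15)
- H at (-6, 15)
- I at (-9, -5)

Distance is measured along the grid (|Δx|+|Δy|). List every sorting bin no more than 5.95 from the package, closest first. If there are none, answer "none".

Distances from (8, -6):
C: 29
D: 21
E: 9
F: 20
G: 15
H: 35
I: 18
Threshold 5.95: none within range.

none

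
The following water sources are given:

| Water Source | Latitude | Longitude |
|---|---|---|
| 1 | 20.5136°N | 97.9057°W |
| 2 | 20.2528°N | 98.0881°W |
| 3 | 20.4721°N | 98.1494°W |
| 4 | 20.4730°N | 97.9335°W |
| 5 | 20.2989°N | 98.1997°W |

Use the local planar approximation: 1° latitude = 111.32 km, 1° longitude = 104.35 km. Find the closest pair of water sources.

Pairwise distances:
1–4: √((-0.0406·111.32)² + (-0.0278·104.35)²) = √(20.426712 + 8.415395) = 5.3705 km
2–5: √((0.0461·111.32)² + (-0.1116·104.35)²) = √(26.335905 + 135.616739) = 12.7261 km
3–5: √((-0.1732·111.32)² + (-0.0503·104.35)²) = √(371.742462 + 27.549954) = 19.9823 km
3–4: √((0.0009·111.32)² + (0.2159·104.35)²) = √(0.010038 + 507.563276) = 22.5294 km
2–3: √((0.2193·111.32)² + (-0.0613·104.35)²) = √(595.968984 + 40.917195) = 25.2366 km
1–3: √((-0.0415·111.32)² + (-0.2437·104.35)²) = √(21.342367 + 646.689732) = 25.8463 km
2–4: √((0.2202·111.32)² + (0.1546·104.35)²) = √(600.870696 + 260.257879) = 29.3450 km
4–5: √((-0.1741·111.32)² + (-0.2662·104.35)²) = √(375.615874 + 771.615617) = 33.8708 km
1–2: √((-0.2608·111.32)² + (-0.1824·104.35)²) = √(842.871888 + 362.271838) = 34.7152 km
1–5: √((-0.2147·111.32)² + (-0.2940·104.35)²) = √(571.229311 + 941.194905) = 38.8899 km
Closest pair: 1–4 at 5.3705 km.

1 and 4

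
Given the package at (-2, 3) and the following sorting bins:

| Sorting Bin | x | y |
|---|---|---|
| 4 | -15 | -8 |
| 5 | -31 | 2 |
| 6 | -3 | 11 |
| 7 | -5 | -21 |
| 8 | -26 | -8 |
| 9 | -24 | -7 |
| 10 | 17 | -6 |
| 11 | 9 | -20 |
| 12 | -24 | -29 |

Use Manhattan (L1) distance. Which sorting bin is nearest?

Distances from (-2, 3):
4: |-13| + |-11| = 13 + 11 = 24
5: |-29| + |-1| = 29 + 1 = 30
6: |-1| + |8| = 1 + 8 = 9
7: |-3| + |-24| = 3 + 24 = 27
8: |-24| + |-11| = 24 + 11 = 35
9: |-22| + |-10| = 22 + 10 = 32
10: |19| + |-9| = 19 + 9 = 28
11: |11| + |-23| = 11 + 23 = 34
12: |-22| + |-32| = 22 + 32 = 54
Minimum: 6 at 9.

6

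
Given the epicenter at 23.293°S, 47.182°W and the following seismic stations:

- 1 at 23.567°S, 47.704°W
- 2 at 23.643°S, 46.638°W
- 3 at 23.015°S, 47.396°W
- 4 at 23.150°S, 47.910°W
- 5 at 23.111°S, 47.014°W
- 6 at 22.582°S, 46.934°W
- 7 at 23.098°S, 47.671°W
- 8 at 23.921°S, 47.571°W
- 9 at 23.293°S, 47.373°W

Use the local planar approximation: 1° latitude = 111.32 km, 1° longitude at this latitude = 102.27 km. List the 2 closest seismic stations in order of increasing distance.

Distances from 23.293°S, 47.182°W:
1: 61.484 km
2: 67.921 km
3: 37.904 km
4: 76.135 km
5: 26.565 km
6: 83.113 km
7: 54.518 km
8: 80.436 km
9: 19.534 km
Sorted: 9 (19.534 km) < 5 (26.565 km) < 3 (37.904 km) < 7 (54.518 km) < …

9, 5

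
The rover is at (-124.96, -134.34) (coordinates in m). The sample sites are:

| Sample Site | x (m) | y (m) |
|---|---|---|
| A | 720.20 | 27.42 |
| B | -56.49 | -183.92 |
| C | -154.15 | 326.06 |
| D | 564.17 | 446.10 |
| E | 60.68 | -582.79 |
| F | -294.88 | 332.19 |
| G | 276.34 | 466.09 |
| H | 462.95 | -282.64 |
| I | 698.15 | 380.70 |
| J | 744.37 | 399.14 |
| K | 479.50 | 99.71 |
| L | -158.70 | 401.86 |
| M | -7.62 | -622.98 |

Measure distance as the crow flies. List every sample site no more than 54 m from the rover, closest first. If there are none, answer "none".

Distances from (-124.96, -134.34):
A: √((845.16)² + (161.76)²) = √(714295.4256 + 26166.2976) = 860.50 m
B: √((68.47)² + (-49.58)²) = √(4688.1409 + 2458.1764) = 84.54 m
C: √((-29.19)² + (460.40)²) = √(852.0561 + 211968.1600) = 461.32 m
D: √((689.13)² + (580.44)²) = √(474900.1569 + 336910.5936) = 901.01 m
E: √((185.64)² + (-448.45)²) = √(34462.2096 + 201107.4025) = 485.36 m
F: √((-169.92)² + (466.53)²) = √(28872.8064 + 217650.2409) = 496.51 m
G: √((401.30)² + (600.43)²) = √(161041.6900 + 360516.1849) = 722.19 m
H: √((587.91)² + (-148.30)²) = √(345638.1681 + 21992.8900) = 606.33 m
I: √((823.11)² + (515.04)²) = √(677510.0721 + 265266.2016) = 970.97 m
J: √((869.33)² + (533.48)²) = √(755734.6489 + 284600.9104) = 1019.97 m
K: √((604.46)² + (234.05)²) = √(365371.8916 + 54779.4025) = 648.19 m
L: √((-33.74)² + (536.20)²) = √(1138.3876 + 287510.4400) = 537.26 m
M: √((117.34)² + (-488.64)²) = √(13768.6756 + 238769.0496) = 502.53 m
Threshold 54 m: none within range.

none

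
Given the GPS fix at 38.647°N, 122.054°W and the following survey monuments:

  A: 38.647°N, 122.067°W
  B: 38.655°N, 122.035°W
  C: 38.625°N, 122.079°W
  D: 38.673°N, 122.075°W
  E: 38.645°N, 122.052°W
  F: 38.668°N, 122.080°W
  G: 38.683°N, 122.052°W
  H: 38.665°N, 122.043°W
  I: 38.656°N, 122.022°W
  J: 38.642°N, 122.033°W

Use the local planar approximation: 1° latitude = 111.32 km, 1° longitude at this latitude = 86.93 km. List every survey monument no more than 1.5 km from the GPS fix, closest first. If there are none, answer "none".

E, A

Distances from 38.647°N, 122.054°W:
A: √((0.000·111.32)² + (-0.013·86.93)²) = √(0.00000 + 1.27710) = 1.130 km
B: √((0.008·111.32)² + (0.019·86.93)²) = √(0.79310 + 2.72801) = 1.876 km
C: √((-0.022·111.32)² + (-0.025·86.93)²) = √(5.99780 + 4.72302) = 3.274 km
D: √((0.026·111.32)² + (-0.021·86.93)²) = √(8.37709 + 3.33256) = 3.422 km
E: √((-0.002·111.32)² + (0.002·86.93)²) = √(0.04957 + 0.03023) = 0.282 km
F: √((0.021·111.32)² + (-0.026·86.93)²) = √(5.46493 + 5.10841) = 3.252 km
G: √((0.036·111.32)² + (0.002·86.93)²) = √(16.06022 + 0.03023) = 4.011 km
H: √((0.018·111.32)² + (0.011·86.93)²) = √(4.01505 + 0.91438) = 2.220 km
I: √((0.009·111.32)² + (0.032·86.93)²) = √(1.00376 + 7.73819) = 2.957 km
J: √((-0.005·111.32)² + (0.021·86.93)²) = √(0.30980 + 3.33256) = 1.908 km
Threshold 1.5 km: E (0.282 km), A (1.130 km) are within range.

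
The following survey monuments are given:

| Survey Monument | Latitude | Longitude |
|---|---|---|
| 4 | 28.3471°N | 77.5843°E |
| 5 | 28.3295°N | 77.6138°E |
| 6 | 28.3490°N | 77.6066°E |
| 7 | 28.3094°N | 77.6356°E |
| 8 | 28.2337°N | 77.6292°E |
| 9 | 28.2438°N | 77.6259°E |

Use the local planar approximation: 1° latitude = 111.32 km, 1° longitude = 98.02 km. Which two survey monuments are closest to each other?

8 and 9

Pairwise distances:
4–5: √((-0.0176·111.32)² + (0.0295·98.02)²) = √(3.838590 + 8.361293) = 3.4928 km
4–6: √((0.0019·111.32)² + (0.0223·98.02)²) = √(0.044736 + 4.777923) = 2.1961 km
4–7: √((-0.0377·111.32)² + (0.0513·98.02)²) = √(17.612828 + 25.285068) = 6.5496 km
4–8: √((-0.1134·111.32)² + (0.0449·98.02)²) = √(159.357499 + 19.369664) = 13.3689 km
4–9: √((-0.1033·111.32)² + (0.0416·98.02)²) = √(132.235188 + 16.627083) = 12.2009 km
5–6: √((0.0195·111.32)² + (-0.0072·98.02)²) = √(4.712112 + 0.498075) = 2.2826 km
5–7: √((-0.0201·111.32)² + (0.0218·98.02)²) = √(5.006549 + 4.566068) = 3.0940 km
5–8: √((-0.0958·111.32)² + (0.0154·98.02)²) = √(113.730622 + 2.278614) = 10.7708 km
5–9: √((-0.0857·111.32)² + (0.0121·98.02)²) = √(91.013966 + 1.406696) = 9.6136 km
6–7: √((-0.0396·111.32)² + (0.0290·98.02)²) = √(19.432862 + 8.080261) = 5.2453 km
6–8: √((-0.1153·111.32)² + (0.0226·98.02)²) = √(164.742256 + 4.907341) = 13.0250 km
6–9: √((-0.1052·111.32)² + (0.0193·98.02)²) = √(137.144336 + 3.578854) = 11.8627 km
7–8: √((-0.0757·111.32)² + (-0.0064·98.02)²) = √(71.013048 + 0.393540) = 8.4502 km
7–9: √((-0.0656·111.32)² + (-0.0097·98.02)²) = √(53.327850 + 0.904009) = 7.3642 km
8–9: √((0.0101·111.32)² + (-0.0033·98.02)²) = √(1.264122 + 0.104630) = 1.1699 km
Closest pair: 8–9 at 1.1699 km.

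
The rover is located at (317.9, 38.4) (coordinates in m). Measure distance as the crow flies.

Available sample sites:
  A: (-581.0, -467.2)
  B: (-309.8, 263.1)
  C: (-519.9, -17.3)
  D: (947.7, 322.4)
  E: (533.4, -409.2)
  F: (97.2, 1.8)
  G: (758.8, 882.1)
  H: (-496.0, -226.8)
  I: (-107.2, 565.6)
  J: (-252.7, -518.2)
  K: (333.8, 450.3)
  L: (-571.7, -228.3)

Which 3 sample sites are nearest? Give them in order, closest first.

F, K, E

Distances from (317.9, 38.4):
A: √((-898.9)² + (-505.6)²) = √(808021.210 + 255631.360) = 1031.3 m
B: √((-627.7)² + (224.7)²) = √(394007.290 + 50490.090) = 666.7 m
C: √((-837.8)² + (-55.7)²) = √(701908.840 + 3102.490) = 839.6 m
D: √((629.8)² + (284.0)²) = √(396648.040 + 80656.000) = 690.9 m
E: √((215.5)² + (-447.6)²) = √(46440.250 + 200345.760) = 496.8 m
F: √((-220.7)² + (-36.6)²) = √(48708.490 + 1339.560) = 223.7 m
G: √((440.9)² + (843.7)²) = √(194392.810 + 711829.690) = 952.0 m
H: √((-813.9)² + (-265.2)²) = √(662433.210 + 70331.040) = 856.0 m
I: √((-425.1)² + (527.2)²) = √(180710.010 + 277939.840) = 677.2 m
J: √((-570.6)² + (-556.6)²) = √(325584.360 + 309803.560) = 797.1 m
K: √((15.9)² + (411.9)²) = √(252.810 + 169661.610) = 412.2 m
L: √((-889.6)² + (-266.7)²) = √(791388.160 + 71128.890) = 928.7 m
Sorted: F (223.7 m) < K (412.2 m) < E (496.8 m) < B (666.7 m) < I (677.2 m) < …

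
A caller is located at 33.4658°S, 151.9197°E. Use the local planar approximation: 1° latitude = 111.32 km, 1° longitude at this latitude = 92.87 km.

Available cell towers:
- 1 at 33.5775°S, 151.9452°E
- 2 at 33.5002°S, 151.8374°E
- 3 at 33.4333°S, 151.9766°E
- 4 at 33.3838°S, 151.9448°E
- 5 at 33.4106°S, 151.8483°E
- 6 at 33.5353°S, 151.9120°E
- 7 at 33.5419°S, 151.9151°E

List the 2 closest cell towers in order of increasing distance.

3, 6

Distances from 33.4658°S, 151.9197°E:
1: √((-0.1117·111.32)² + (0.0255·92.87)²) = √(154.615398 + 5.608300) = 12.6579 km
2: √((-0.0344·111.32)² + (-0.0823·92.87)²) = √(14.664366 + 58.418522) = 8.5489 km
3: √((0.0325·111.32)² + (0.0569·92.87)²) = √(13.089200 + 27.923858) = 6.4041 km
4: √((0.0820·111.32)² + (0.0251·92.87)²) = √(83.324765 + 5.433733) = 9.4212 km
5: √((0.0552·111.32)² + (-0.0714·92.87)²) = √(37.759354 + 43.969074) = 9.0404 km
6: √((-0.0695·111.32)² + (-0.0077·92.87)²) = √(59.857146 + 0.511367) = 7.7697 km
7: √((-0.0761·111.32)² + (-0.0046·92.87)²) = √(71.765499 + 0.182502) = 8.4822 km
Sorted: 3 (6.4041 km) < 6 (7.7697 km) < 7 (8.4822 km) < 2 (8.5489 km) < …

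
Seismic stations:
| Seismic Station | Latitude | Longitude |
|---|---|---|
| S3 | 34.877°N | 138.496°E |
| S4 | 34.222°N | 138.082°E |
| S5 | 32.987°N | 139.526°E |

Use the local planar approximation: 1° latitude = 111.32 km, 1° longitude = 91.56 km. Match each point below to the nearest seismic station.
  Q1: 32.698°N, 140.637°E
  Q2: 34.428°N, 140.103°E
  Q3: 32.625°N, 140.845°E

Q1→S5; Q2→S3; Q3→S5

Q1 at 32.698°N, 140.637°E:
  S3: 311.875 km
  S4: 288.977 km
  S5: 106.689 km
  → nearest: S5 (106.689 km)
Q2 at 34.428°N, 140.103°E:
  S3: 155.395 km
  S4: 186.458 km
  S5: 168.888 km
  → nearest: S3 (155.395 km)
Q3 at 32.625°N, 140.845°E:
  S3: 330.309 km
  S4: 309.199 km
  S5: 127.314 km
  → nearest: S5 (127.314 km)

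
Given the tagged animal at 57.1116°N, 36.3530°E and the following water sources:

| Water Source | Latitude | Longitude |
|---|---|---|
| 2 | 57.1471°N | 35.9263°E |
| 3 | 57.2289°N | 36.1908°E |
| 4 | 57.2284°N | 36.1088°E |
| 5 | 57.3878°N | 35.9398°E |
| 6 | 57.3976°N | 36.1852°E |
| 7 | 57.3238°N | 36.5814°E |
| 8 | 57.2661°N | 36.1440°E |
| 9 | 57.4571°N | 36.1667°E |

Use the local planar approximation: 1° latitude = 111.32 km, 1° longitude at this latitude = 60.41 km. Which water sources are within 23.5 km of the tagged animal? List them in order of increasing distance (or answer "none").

3, 4, 8

Distances from 57.1116°N, 36.3530°E:
2: 26.0781 km
3: 16.3254 km
4: 19.6642 km
5: 39.6033 km
6: 33.4123 km
7: 27.3565 km
8: 21.3357 km
9: 40.0739 km
Threshold 23.5 km: 3 (16.3254 km), 4 (19.6642 km), 8 (21.3357 km) are within range.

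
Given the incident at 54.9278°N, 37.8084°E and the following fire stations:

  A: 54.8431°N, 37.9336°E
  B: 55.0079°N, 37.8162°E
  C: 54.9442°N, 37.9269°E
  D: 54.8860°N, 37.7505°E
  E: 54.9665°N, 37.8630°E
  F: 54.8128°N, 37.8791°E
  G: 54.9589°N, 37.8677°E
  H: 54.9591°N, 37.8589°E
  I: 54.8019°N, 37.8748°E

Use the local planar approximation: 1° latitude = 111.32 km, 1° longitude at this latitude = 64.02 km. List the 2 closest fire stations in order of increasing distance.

H, G

Distances from 54.9278°N, 37.8084°E:
A: 12.3753 km
B: 8.9307 km
C: 7.8029 km
D: 5.9491 km
E: 5.5478 km
F: 13.5784 km
G: 5.1379 km
H: 4.7532 km
I: 14.6457 km
Sorted: H (4.7532 km) < G (5.1379 km) < E (5.5478 km) < D (5.9491 km) < …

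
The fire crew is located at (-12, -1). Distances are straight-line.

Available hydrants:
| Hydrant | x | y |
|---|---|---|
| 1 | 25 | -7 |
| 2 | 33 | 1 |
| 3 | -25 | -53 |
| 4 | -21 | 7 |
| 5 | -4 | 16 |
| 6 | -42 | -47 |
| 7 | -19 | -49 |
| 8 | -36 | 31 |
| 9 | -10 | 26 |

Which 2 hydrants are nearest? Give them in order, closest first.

Distances from (-12, -1):
1: √((37)² + (-6)²) = √(1369.000 + 36.000) = 37.5
2: √((45)² + (2)²) = √(2025.000 + 4.000) = 45.0
3: √((-13)² + (-52)²) = √(169.000 + 2704.000) = 53.6
4: √((-9)² + (8)²) = √(81.000 + 64.000) = 12.0
5: √((8)² + (17)²) = √(64.000 + 289.000) = 18.8
6: √((-30)² + (-46)²) = √(900.000 + 2116.000) = 54.9
7: √((-7)² + (-48)²) = √(49.000 + 2304.000) = 48.5
8: √((-24)² + (32)²) = √(576.000 + 1024.000) = 40.0
9: √((2)² + (27)²) = √(4.000 + 729.000) = 27.1
Sorted: 4 (12.0) < 5 (18.8) < 9 (27.1) < 1 (37.5) < …

4, 5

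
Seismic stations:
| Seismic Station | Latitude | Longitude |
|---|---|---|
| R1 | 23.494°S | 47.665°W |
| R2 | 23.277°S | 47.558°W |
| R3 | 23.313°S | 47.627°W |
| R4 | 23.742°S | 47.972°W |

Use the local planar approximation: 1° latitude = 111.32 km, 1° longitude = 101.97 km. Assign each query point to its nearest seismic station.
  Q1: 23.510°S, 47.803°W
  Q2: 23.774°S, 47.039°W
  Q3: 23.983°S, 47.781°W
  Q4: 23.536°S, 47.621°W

Q1 at 23.510°S, 47.803°W:
  R1: √((0.016·111.32)² + (0.138·101.97)²) = √(3.17239 + 198.01724) = 14.184 km
  R2: √((0.233·111.32)² + (0.245·101.97)²) = √(672.75702 + 624.13280) = 36.012 km
  R3: √((0.197·111.32)² + (0.176·101.97)²) = √(480.92665 + 322.08476) = 28.337 km
  R4: √((-0.232·111.32)² + (-0.169·101.97)²) = √(666.99467 + 296.97388) = 31.048 km
  → nearest: R1 (14.184 km)
Q2 at 23.774°S, 47.039°W:
  R1: √((0.280·111.32)² + (-0.626·101.97)²) = √(971.54396 + 4074.67998) = 71.037 km
  R2: √((0.497·111.32)² + (-0.519·101.97)²) = √(3060.97070 + 2800.78360) = 76.562 km
  R3: √((0.461·111.32)² + (-0.588·101.97)²) = √(2633.59049 + 3595.00493) = 78.921 km
  R4: √((0.032·111.32)² + (-0.933·101.97)²) = √(12.68955 + 9051.24095) = 95.205 km
  → nearest: R1 (71.037 km)
Q3 at 23.983°S, 47.781°W:
  R1: √((0.489·111.32)² + (0.116·101.97)²) = √(2963.22148 + 139.91389) = 55.706 km
  R2: √((0.706·111.32)² + (0.223·101.97)²) = √(6176.68989 + 517.07622) = 81.815 km
  R3: √((0.670·111.32)² + (0.154·101.97)²) = √(5562.83272 + 246.59614) = 76.220 km
  R4: √((0.241·111.32)² + (-0.191·101.97)²) = √(719.74802 + 379.32509) = 33.152 km
  → nearest: R4 (33.152 km)
Q4 at 23.536°S, 47.621°W:
  R1: √((0.042·111.32)² + (-0.044·101.97)²) = √(21.85974 + 20.13030) = 6.480 km
  R2: √((0.259·111.32)² + (0.063·101.97)²) = √(831.27730 + 41.26919) = 29.539 km
  R3: √((0.223·111.32)² + (-0.006·101.97)²) = √(616.24885 + 0.37432) = 24.832 km
  R4: √((-0.206·111.32)² + (-0.351·101.97)²) = √(525.87295 + 1281.02932) = 42.508 km
  → nearest: R1 (6.480 km)

Q1→R1; Q2→R1; Q3→R4; Q4→R1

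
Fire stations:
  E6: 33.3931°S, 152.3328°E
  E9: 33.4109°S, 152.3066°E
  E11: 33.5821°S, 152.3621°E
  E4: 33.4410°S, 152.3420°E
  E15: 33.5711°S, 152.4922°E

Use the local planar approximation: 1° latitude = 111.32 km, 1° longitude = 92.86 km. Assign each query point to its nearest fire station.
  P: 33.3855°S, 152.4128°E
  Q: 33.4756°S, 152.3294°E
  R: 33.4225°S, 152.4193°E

P at 33.3855°S, 152.4128°E:
  E6: 7.4768 km
  E9: 10.2591 km
  E11: 22.3862 km
  E4: 9.0219 km
  E15: 21.9372 km
  → nearest: E6 (7.4768 km)
Q at 33.4756°S, 152.3294°E:
  E6: 9.1893 km
  E9: 7.5071 km
  E11: 12.2383 km
  E4: 4.0255 km
  E15: 18.4814 km
  → nearest: E4 (4.0255 km)
R at 33.4225°S, 152.4193°E:
  E6: 8.6736 km
  E9: 10.5447 km
  E11: 18.5437 km
  E4: 7.4677 km
  E15: 17.8737 km
  → nearest: E4 (7.4677 km)

P→E6; Q→E4; R→E4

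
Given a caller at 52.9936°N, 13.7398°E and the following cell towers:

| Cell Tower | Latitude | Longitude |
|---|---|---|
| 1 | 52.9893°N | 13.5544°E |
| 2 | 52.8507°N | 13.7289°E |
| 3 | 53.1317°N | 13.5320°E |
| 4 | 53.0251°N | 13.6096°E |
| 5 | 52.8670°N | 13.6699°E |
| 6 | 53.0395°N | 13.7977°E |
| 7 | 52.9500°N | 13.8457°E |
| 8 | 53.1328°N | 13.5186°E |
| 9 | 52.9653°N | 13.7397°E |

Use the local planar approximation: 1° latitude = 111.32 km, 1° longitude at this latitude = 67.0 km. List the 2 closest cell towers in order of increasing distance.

Distances from 52.9936°N, 13.7398°E:
1: √((-0.0043·111.32)² + (-0.1854·67.0)²) = √(0.229131 + 154.301115) = 12.4310 km
2: √((-0.1429·111.32)² + (-0.0109·67.0)²) = √(253.052629 + 0.533338) = 15.9244 km
3: √((0.1381·111.32)² + (-0.2078·67.0)²) = √(236.338107 + 193.838791) = 20.7407 km
4: √((0.0315·111.32)² + (-0.1302·67.0)²) = √(12.296103 + 76.097708) = 9.4018 km
5: √((-0.1266·111.32)² + (-0.0699·67.0)²) = √(198.615806 + 21.933299) = 14.8509 km
6: √((0.0459·111.32)² + (0.0579·67.0)²) = √(26.107890 + 15.048968) = 6.4154 km
7: √((-0.0436·111.32)² + (0.1059·67.0)²) = √(23.556967 + 50.343282) = 8.5965 km
8: √((0.1392·111.32)² + (-0.2212·67.0)²) = √(240.118082 + 219.644256) = 21.4421 km
9: √((-0.0283·111.32)² + (-0.0001·67.0)²) = √(9.924743 + 0.000045) = 3.1504 km
Sorted: 9 (3.1504 km) < 6 (6.4154 km) < 7 (8.5965 km) < 4 (9.4018 km) < …

9, 6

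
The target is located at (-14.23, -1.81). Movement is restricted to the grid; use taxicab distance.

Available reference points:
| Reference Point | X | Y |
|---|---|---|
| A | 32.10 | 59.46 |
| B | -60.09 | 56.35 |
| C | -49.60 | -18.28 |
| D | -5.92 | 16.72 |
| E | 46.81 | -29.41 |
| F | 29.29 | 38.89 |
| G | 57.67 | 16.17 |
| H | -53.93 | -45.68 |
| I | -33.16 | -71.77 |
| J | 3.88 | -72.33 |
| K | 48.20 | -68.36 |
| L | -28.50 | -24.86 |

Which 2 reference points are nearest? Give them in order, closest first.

D, L

Distances from (-14.23, -1.81):
A: |46.33| + |61.27| = 46.33 + 61.27 = 107.60
B: |-45.86| + |58.16| = 45.86 + 58.16 = 104.02
C: |-35.37| + |-16.47| = 35.37 + 16.47 = 51.84
D: |8.31| + |18.53| = 8.31 + 18.53 = 26.84
E: |61.04| + |-27.60| = 61.04 + 27.60 = 88.64
F: |43.52| + |40.70| = 43.52 + 40.70 = 84.22
G: |71.90| + |17.98| = 71.90 + 17.98 = 89.88
H: |-39.70| + |-43.87| = 39.70 + 43.87 = 83.57
I: |-18.93| + |-69.96| = 18.93 + 69.96 = 88.89
J: |18.11| + |-70.52| = 18.11 + 70.52 = 88.63
K: |62.43| + |-66.55| = 62.43 + 66.55 = 128.98
L: |-14.27| + |-23.05| = 14.27 + 23.05 = 37.32
Sorted: D (26.84) < L (37.32) < C (51.84) < H (83.57) < …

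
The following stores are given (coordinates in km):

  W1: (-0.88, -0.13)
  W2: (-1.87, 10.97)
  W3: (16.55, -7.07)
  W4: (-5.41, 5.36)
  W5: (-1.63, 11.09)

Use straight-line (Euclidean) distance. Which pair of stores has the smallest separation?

W2 and W5

Pairwise distances:
W2–W5: √((0.24)² + (0.12)²) = √(0.0576 + 0.0144) = 0.27 km
W2–W4: √((-3.54)² + (-5.61)²) = √(12.5316 + 31.4721) = 6.63 km
W4–W5: √((3.78)² + (5.73)²) = √(14.2884 + 32.8329) = 6.86 km
W1–W4: √((-4.53)² + (5.49)²) = √(20.5209 + 30.1401) = 7.12 km
W1–W2: √((-0.99)² + (11.10)²) = √(0.9801 + 123.2100) = 11.14 km
W1–W5: √((-0.75)² + (11.22)²) = √(0.5625 + 125.8884) = 11.25 km
W1–W3: √((17.43)² + (-6.94)²) = √(303.8049 + 48.1636) = 18.76 km
W3–W4: √((-21.96)² + (12.43)²) = √(482.2416 + 154.5049) = 25.23 km
W3–W5: √((-18.18)² + (18.16)²) = √(330.5124 + 329.7856) = 25.70 km
W2–W3: √((18.42)² + (-18.04)²) = √(339.2964 + 325.4416) = 25.78 km
Closest pair: W2–W5 at 0.27 km.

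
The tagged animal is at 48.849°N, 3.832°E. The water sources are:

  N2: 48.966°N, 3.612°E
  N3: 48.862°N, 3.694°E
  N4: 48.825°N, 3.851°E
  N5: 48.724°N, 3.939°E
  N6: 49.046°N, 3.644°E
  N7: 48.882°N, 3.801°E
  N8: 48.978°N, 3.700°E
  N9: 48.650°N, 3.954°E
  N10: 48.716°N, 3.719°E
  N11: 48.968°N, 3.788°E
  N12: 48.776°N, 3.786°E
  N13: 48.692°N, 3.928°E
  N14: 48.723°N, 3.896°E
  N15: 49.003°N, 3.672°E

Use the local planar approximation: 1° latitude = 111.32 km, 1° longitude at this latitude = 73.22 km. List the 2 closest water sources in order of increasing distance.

Distances from 48.849°N, 3.832°E:
N2: √((0.117·111.32)² + (-0.220·73.22)²) = √(169.63604 + 259.48055) = 20.715 km
N3: √((0.013·111.32)² + (-0.138·73.22)²) = √(2.09427 + 102.09809) = 10.207 km
N4: √((-0.024·111.32)² + (0.019·73.22)²) = √(7.13787 + 1.93538) = 3.012 km
N5: √((-0.125·111.32)² + (0.107·73.22)²) = √(193.62722 + 61.38002) = 15.969 km
N6: √((0.197·111.32)² + (-0.188·73.22)²) = √(480.92665 + 189.48514) = 25.892 km
N7: √((0.033·111.32)² + (-0.031·73.22)²) = √(13.49504 + 5.15208) = 4.318 km
N8: √((0.129·111.32)² + (-0.132·73.22)²) = √(206.21764 + 93.41300) = 17.310 km
N9: √((-0.199·111.32)² + (0.122·73.22)²) = √(490.74123 + 79.79563) = 23.886 km
N10: √((-0.133·111.32)² + (-0.113·73.22)²) = √(219.20461 + 68.45676) = 16.961 km
N11: √((0.119·111.32)² + (-0.044·73.22)²) = √(175.48513 + 10.37922) = 13.633 km
N12: √((-0.073·111.32)² + (-0.046·73.22)²) = √(66.03773 + 11.34423) = 8.797 km
N13: √((-0.157·111.32)² + (0.096·73.22)²) = √(305.45392 + 49.40853) = 18.838 km
N14: √((-0.126·111.32)² + (0.064·73.22)²) = √(196.73765 + 21.95935) = 14.788 km
N15: √((0.154·111.32)² + (-0.160·73.22)²) = √(293.89205 + 137.24591) = 20.764 km
Sorted: N4 (3.012 km) < N7 (4.318 km) < N12 (8.797 km) < N3 (10.207 km) < …

N4, N7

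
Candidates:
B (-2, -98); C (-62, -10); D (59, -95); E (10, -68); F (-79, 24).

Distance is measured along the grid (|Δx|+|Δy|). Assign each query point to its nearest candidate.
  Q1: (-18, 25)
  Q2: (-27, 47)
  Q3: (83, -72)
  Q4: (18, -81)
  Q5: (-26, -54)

Q1 at (-18, 25):
  B: |16| + |-123| = 16 + 123 = 139
  C: |-44| + |-35| = 44 + 35 = 79
  D: |77| + |-120| = 77 + 120 = 197
  E: |28| + |-93| = 28 + 93 = 121
  F: |-61| + |-1| = 61 + 1 = 62
  → nearest: F (62)
Q2 at (-27, 47):
  B: |25| + |-145| = 25 + 145 = 170
  C: |-35| + |-57| = 35 + 57 = 92
  D: |86| + |-142| = 86 + 142 = 228
  E: |37| + |-115| = 37 + 115 = 152
  F: |-52| + |-23| = 52 + 23 = 75
  → nearest: F (75)
Q3 at (83, -72):
  B: |-85| + |-26| = 85 + 26 = 111
  C: |-145| + |62| = 145 + 62 = 207
  D: |-24| + |-23| = 24 + 23 = 47
  E: |-73| + |4| = 73 + 4 = 77
  F: |-162| + |96| = 162 + 96 = 258
  → nearest: D (47)
Q4 at (18, -81):
  B: |-20| + |-17| = 20 + 17 = 37
  C: |-80| + |71| = 80 + 71 = 151
  D: |41| + |-14| = 41 + 14 = 55
  E: |-8| + |13| = 8 + 13 = 21
  F: |-97| + |105| = 97 + 105 = 202
  → nearest: E (21)
Q5 at (-26, -54):
  B: |24| + |-44| = 24 + 44 = 68
  C: |-36| + |44| = 36 + 44 = 80
  D: |85| + |-41| = 85 + 41 = 126
  E: |36| + |-14| = 36 + 14 = 50
  F: |-53| + |78| = 53 + 78 = 131
  → nearest: E (50)

Q1→F; Q2→F; Q3→D; Q4→E; Q5→E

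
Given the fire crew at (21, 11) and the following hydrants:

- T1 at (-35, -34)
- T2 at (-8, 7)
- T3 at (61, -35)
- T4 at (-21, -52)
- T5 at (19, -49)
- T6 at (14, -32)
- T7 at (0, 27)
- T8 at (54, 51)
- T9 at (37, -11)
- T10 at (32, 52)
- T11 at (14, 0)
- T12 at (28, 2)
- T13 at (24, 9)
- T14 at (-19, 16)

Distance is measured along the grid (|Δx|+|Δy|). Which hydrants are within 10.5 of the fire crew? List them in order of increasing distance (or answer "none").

Distances from (21, 11):
T1: 101
T2: 33
T3: 86
T4: 105
T5: 62
T6: 50
T7: 37
T8: 73
T9: 38
T10: 52
T11: 18
T12: 16
T13: 5
T14: 45
Threshold 10.5: T13 (5) is within range.

T13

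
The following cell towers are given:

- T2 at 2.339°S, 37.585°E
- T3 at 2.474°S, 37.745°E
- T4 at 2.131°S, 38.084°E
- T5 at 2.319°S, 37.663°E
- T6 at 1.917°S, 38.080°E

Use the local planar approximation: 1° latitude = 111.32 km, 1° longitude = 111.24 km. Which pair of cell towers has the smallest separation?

Pairwise distances:
T2–T5: 8.958 km
T3–T5: 19.517 km
T2–T3: 23.294 km
T4–T6: 23.827 km
T4–T5: 51.295 km
T3–T4: 53.666 km
T2–T4: 60.144 km
T5–T6: 64.454 km
T3–T6: 72.342 km
T2–T6: 72.380 km
Closest pair: T2–T5 at 8.958 km.

T2 and T5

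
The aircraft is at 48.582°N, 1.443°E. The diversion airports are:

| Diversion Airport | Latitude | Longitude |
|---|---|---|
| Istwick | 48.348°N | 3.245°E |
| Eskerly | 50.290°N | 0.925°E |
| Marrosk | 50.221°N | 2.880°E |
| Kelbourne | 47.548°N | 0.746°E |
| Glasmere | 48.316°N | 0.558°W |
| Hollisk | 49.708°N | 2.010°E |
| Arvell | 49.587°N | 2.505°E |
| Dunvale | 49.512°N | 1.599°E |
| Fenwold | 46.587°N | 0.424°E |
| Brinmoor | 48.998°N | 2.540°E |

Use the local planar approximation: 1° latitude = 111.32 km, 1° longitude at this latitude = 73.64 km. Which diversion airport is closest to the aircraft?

Distances from 48.582°N, 1.443°E:
Istwick: √((-0.234·111.32)² + (1.802·73.64)²) = √(678.54415 + 17609.09891) = 135.232 km
Eskerly: √((1.708·111.32)² + (-0.518·73.64)²) = √(36151.15091 + 1455.08070) = 193.923 km
Marrosk: √((1.639·111.32)² + (1.437·73.64)²) = √(33289.27236 + 11198.01632) = 210.920 km
Kelbourne: √((-1.034·111.32)² + (-0.697·73.64)²) = √(13249.13340 + 2634.46914) = 126.030 km
Glasmere: √((-0.266·111.32)² + (-2.001·73.64)²) = √(876.81843 + 21713.09522) = 150.299 km
Hollisk: √((1.126·111.32)² + (0.567·73.64)²) = √(15711.69994 + 1743.38650) = 132.118 km
Arvell: √((1.005·111.32)² + (1.062·73.64)²) = √(12516.37363 + 6116.12838) = 136.501 km
Dunvale: √((0.930·111.32)² + (0.156·73.64)²) = √(10717.96396 + 131.97047) = 104.163 km
Fenwold: √((-1.995·111.32)² + (-1.019·73.64)²) = √(49321.03656 + 5630.87553) = 234.418 km
Brinmoor: √((0.416·111.32)² + (1.097·73.64)²) = √(2144.53460 + 6525.90601) = 93.115 km
Minimum: Brinmoor at 93.115 km.

Brinmoor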